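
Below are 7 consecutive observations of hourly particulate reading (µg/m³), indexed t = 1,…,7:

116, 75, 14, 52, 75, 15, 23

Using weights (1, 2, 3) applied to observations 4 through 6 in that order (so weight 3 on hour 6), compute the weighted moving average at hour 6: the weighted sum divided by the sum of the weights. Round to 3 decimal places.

41.167

Weighted sum: 1·52 + 2·75 + 3·15 = 52 + 150 + 45 = 247
Weight total: 1 + 2 + 3 = 6
WMA = 247 / 6 = 41.167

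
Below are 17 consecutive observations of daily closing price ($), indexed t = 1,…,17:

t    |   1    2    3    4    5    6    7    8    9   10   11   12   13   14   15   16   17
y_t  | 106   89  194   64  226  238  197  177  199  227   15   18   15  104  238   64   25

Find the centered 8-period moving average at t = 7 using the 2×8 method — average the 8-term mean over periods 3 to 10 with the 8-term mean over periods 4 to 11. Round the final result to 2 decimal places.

Sum over 3–10: 194 + 64 + 226 + 238 + 197 + 177 + 199 + 227 = 1522
Sum over 4–11: 64 + 226 + 238 + 197 + 177 + 199 + 227 + 15 = 1343
CMA at t=7 = (1522 + 1343) / (2·8) = 2865 / 16 = 179.06

179.06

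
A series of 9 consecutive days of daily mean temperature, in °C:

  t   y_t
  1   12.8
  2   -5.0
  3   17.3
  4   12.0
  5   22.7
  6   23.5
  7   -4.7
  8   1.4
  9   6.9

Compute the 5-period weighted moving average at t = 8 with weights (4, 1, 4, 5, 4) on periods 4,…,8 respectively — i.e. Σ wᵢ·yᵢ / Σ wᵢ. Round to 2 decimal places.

Weighted sum: 4·12.0 + 1·22.7 + 4·23.5 + 5·-4.7 + 4·1.4 = 48.0 + 22.7 + 94.0 + -23.5 + 5.6 = 146.8
Weight total: 4 + 1 + 4 + 5 + 4 = 18
WMA = 146.8 / 18 = 8.16

8.16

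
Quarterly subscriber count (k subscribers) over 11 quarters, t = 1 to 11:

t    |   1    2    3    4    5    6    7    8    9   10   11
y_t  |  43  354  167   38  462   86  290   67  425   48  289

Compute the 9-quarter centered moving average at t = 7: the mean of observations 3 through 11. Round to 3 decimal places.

Sum of periods 3–11: 167 + 38 + 462 + 86 + 290 + 67 + 425 + 48 + 289 = 1872
Divide by 9: 1872 / 9 = 208.000

208.000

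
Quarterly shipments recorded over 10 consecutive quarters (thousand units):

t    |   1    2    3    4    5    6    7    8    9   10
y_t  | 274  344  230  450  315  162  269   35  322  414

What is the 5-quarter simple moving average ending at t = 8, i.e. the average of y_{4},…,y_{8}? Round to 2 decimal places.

246.20

Sum of periods 4–8: 450 + 315 + 162 + 269 + 35 = 1231
Divide by 5: 1231 / 5 = 246.20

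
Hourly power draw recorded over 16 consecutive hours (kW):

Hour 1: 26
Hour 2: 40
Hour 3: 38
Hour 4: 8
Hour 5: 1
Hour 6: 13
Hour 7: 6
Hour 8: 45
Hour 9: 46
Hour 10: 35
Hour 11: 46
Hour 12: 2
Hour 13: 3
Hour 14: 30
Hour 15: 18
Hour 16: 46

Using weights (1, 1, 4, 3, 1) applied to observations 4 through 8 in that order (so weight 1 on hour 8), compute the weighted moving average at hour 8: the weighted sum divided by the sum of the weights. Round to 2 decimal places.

Weighted sum: 1·8 + 1·1 + 4·13 + 3·6 + 1·45 = 8 + 1 + 52 + 18 + 45 = 124
Weight total: 1 + 1 + 4 + 3 + 1 = 10
WMA = 124 / 10 = 12.40

12.40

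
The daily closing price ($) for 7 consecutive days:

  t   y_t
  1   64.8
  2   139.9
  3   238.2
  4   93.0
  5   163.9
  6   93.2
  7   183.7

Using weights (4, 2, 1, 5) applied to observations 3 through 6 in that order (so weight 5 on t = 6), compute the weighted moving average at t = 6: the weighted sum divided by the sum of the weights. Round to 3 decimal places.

147.392

Weighted sum: 4·238.2 + 2·93.0 + 1·163.9 + 5·93.2 = 952.8 + 186.0 + 163.9 + 466.0 = 1768.7
Weight total: 4 + 2 + 1 + 5 = 12
WMA = 1768.7 / 12 = 147.392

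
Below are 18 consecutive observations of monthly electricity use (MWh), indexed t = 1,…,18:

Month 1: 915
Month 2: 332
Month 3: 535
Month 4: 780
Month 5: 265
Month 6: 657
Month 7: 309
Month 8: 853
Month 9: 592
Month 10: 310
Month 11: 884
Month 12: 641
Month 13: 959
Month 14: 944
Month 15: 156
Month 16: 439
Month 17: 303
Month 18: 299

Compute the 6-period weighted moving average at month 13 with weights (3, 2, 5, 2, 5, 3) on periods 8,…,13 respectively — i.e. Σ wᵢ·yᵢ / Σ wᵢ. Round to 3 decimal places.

Weighted sum: 3·853 + 2·592 + 5·310 + 2·884 + 5·641 + 3·959 = 2559 + 1184 + 1550 + 1768 + 3205 + 2877 = 13143
Weight total: 3 + 2 + 5 + 2 + 5 + 3 = 20
WMA = 13143 / 20 = 657.150

657.150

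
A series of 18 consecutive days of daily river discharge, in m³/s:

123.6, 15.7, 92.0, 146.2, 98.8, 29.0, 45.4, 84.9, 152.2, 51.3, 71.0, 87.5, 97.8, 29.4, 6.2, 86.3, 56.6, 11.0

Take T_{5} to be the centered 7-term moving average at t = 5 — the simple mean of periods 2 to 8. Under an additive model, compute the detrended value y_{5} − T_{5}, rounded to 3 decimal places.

25.657

Trend T_5 = (15.7 + 92.0 + 146.2 + 98.8 + 29.0 + 45.4 + 84.9) / 7 = 512.0/7 = 73.14286
Detrended value: 98.8 − 73.14286 = 25.657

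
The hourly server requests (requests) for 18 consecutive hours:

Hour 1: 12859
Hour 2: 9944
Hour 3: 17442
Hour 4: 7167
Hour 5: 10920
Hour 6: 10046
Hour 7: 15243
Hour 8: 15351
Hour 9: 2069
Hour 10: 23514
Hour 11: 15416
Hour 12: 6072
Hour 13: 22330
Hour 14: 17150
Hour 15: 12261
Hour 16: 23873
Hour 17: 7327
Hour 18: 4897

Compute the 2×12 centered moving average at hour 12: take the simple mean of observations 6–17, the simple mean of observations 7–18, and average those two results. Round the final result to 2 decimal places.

14006.46

Sum over 6–17: 10046 + 15243 + 15351 + 2069 + 23514 + 15416 + 6072 + 22330 + 17150 + 12261 + 23873 + 7327 = 170652
Sum over 7–18: 15243 + 15351 + 2069 + 23514 + 15416 + 6072 + 22330 + 17150 + 12261 + 23873 + 7327 + 4897 = 165503
CMA at t=12 = (170652 + 165503) / (2·12) = 336155 / 24 = 14006.46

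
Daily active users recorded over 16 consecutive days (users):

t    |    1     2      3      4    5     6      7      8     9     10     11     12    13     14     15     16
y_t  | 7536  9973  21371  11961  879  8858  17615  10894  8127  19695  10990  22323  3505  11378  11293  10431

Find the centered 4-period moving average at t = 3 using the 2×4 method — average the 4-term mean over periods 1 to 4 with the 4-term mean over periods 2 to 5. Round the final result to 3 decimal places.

Sum over 1–4: 7536 + 9973 + 21371 + 11961 = 50841
Sum over 2–5: 9973 + 21371 + 11961 + 879 = 44184
CMA at t=3 = (50841 + 44184) / (2·4) = 95025 / 8 = 11878.125

11878.125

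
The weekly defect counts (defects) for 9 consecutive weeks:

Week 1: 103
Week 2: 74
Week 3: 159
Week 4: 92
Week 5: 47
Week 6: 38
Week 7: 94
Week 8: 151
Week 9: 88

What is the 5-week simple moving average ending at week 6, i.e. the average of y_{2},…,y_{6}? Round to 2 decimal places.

Sum of periods 2–6: 74 + 159 + 92 + 47 + 38 = 410
Divide by 5: 410 / 5 = 82.00

82.00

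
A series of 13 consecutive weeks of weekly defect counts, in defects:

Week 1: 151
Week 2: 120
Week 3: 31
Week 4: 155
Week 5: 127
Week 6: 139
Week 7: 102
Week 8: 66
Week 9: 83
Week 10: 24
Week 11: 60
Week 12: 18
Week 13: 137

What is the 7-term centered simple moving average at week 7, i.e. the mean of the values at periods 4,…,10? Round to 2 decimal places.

Sum of periods 4–10: 155 + 127 + 139 + 102 + 66 + 83 + 24 = 696
Divide by 7: 696 / 7 = 99.43

99.43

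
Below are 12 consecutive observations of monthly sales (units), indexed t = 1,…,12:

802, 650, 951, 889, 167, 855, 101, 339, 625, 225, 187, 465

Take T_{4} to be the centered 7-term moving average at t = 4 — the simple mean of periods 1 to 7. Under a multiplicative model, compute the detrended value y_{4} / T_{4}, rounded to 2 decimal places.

Trend T_4 = (802 + 650 + 951 + 889 + 167 + 855 + 101) / 7 = 4415/7 = 630.7143
Ratio to trend: 889 / 630.7143 = 1.41

1.41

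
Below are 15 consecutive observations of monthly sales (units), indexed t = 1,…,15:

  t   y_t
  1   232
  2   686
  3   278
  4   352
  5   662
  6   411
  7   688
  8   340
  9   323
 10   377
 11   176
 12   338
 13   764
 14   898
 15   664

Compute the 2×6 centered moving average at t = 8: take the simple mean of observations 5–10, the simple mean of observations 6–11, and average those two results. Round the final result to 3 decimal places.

426.333

Sum over 5–10: 662 + 411 + 688 + 340 + 323 + 377 = 2801
Sum over 6–11: 411 + 688 + 340 + 323 + 377 + 176 = 2315
CMA at t=8 = (2801 + 2315) / (2·6) = 5116 / 12 = 426.333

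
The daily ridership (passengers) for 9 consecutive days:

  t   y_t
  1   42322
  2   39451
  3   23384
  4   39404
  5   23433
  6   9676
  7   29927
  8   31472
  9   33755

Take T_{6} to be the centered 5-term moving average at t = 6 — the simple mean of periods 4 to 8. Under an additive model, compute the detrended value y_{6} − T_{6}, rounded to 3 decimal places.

-17106.400

Trend T_6 = (39404 + 23433 + 9676 + 29927 + 31472) / 5 = 133912/5 = 26782.40000
Detrended value: 9676 − 26782.40000 = -17106.400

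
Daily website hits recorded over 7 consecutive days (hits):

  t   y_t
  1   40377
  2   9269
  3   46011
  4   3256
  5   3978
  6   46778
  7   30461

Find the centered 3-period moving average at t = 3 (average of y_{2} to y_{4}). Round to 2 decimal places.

Sum of periods 2–4: 9269 + 46011 + 3256 = 58536
Divide by 3: 58536 / 3 = 19512.00

19512.00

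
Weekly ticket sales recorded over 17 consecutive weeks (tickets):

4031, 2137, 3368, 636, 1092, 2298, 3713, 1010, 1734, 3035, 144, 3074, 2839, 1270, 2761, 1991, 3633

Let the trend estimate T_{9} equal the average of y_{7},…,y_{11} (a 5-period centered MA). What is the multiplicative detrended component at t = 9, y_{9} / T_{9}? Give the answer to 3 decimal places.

Trend T_9 = (3713 + 1010 + 1734 + 3035 + 144) / 5 = 9636/5 = 1927.20000
Ratio to trend: 1734 / 1927.20000 = 0.900

0.900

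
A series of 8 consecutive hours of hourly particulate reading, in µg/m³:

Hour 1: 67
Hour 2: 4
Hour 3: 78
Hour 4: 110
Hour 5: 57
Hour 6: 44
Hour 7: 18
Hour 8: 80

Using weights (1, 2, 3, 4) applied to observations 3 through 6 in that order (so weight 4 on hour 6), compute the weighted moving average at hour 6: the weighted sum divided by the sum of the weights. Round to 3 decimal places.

64.500

Weighted sum: 1·78 + 2·110 + 3·57 + 4·44 = 78 + 220 + 171 + 176 = 645
Weight total: 1 + 2 + 3 + 4 = 10
WMA = 645 / 10 = 64.500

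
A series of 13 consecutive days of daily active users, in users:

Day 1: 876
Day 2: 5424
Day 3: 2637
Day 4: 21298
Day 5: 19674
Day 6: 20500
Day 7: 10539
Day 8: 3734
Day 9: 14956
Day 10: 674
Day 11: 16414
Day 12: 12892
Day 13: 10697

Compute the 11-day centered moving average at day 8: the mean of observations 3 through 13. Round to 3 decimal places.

12183.182

Sum of periods 3–13: 2637 + 21298 + 19674 + 20500 + 10539 + 3734 + 14956 + 674 + 16414 + 12892 + 10697 = 134015
Divide by 11: 134015 / 11 = 12183.182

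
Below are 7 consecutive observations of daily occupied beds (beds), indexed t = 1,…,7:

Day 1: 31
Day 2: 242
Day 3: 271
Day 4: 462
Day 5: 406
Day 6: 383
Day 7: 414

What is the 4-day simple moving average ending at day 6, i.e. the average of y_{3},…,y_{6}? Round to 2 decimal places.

Sum of periods 3–6: 271 + 462 + 406 + 383 = 1522
Divide by 4: 1522 / 4 = 380.50

380.50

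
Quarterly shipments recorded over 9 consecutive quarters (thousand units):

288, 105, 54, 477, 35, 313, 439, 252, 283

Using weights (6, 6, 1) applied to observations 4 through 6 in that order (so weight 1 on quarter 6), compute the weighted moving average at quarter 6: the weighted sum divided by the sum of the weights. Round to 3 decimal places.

260.385

Weighted sum: 6·477 + 6·35 + 1·313 = 2862 + 210 + 313 = 3385
Weight total: 6 + 6 + 1 = 13
WMA = 3385 / 13 = 260.385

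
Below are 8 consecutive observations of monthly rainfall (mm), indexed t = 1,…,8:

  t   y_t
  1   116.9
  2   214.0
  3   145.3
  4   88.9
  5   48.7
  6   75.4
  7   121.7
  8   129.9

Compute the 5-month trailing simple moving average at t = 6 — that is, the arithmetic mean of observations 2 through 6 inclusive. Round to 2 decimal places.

114.46

Sum of periods 2–6: 214.0 + 145.3 + 88.9 + 48.7 + 75.4 = 572.3
Divide by 5: 572.3 / 5 = 114.46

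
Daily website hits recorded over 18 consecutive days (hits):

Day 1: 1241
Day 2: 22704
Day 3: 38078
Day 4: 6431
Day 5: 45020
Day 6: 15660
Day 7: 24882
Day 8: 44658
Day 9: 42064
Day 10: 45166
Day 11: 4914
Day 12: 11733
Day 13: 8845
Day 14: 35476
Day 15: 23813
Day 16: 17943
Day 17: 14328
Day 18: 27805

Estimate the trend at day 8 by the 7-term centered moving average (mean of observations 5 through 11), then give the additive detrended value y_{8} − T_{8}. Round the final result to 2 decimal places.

Trend T_8 = (45020 + 15660 + 24882 + 44658 + 42064 + 45166 + 4914) / 7 = 222364/7 = 31766.2857
Detrended value: 44658 − 31766.2857 = 12891.71

12891.71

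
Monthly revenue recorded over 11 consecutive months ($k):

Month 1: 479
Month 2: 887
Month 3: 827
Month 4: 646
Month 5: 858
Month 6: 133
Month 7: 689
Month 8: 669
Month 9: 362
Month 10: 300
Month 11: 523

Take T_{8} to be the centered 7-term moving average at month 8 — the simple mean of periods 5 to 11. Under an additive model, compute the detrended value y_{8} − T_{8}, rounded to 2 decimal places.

164.14

Trend T_8 = (858 + 133 + 689 + 669 + 362 + 300 + 523) / 7 = 3534/7 = 504.8571
Detrended value: 669 − 504.8571 = 164.14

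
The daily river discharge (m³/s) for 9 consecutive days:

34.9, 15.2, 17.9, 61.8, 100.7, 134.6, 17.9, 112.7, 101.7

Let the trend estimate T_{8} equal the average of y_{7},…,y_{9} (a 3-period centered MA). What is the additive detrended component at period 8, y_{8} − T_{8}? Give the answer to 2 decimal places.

35.27

Trend T_8 = (17.9 + 112.7 + 101.7) / 3 = 232.3/3 = 77.4333
Detrended value: 112.7 − 77.4333 = 35.27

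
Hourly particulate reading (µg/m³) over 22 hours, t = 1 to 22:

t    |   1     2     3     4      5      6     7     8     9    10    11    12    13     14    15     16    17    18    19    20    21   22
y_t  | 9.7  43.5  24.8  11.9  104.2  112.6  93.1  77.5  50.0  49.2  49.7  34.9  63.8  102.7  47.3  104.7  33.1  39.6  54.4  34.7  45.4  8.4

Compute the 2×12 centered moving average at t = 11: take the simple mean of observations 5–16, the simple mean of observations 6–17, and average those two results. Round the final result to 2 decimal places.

71.18

Sum over 5–16: 104.2 + 112.6 + 93.1 + 77.5 + 50.0 + 49.2 + 49.7 + 34.9 + 63.8 + 102.7 + 47.3 + 104.7 = 889.7
Sum over 6–17: 112.6 + 93.1 + 77.5 + 50.0 + 49.2 + 49.7 + 34.9 + 63.8 + 102.7 + 47.3 + 104.7 + 33.1 = 818.6
CMA at t=11 = (889.7 + 818.6) / (2·12) = 1708.3 / 24 = 71.18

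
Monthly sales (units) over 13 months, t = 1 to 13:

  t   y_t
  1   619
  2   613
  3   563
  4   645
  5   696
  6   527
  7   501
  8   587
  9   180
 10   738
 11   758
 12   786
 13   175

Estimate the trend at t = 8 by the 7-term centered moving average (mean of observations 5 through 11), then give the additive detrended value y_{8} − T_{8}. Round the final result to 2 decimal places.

Trend T_8 = (696 + 527 + 501 + 587 + 180 + 738 + 758) / 7 = 3987/7 = 569.5714
Detrended value: 587 − 569.5714 = 17.43

17.43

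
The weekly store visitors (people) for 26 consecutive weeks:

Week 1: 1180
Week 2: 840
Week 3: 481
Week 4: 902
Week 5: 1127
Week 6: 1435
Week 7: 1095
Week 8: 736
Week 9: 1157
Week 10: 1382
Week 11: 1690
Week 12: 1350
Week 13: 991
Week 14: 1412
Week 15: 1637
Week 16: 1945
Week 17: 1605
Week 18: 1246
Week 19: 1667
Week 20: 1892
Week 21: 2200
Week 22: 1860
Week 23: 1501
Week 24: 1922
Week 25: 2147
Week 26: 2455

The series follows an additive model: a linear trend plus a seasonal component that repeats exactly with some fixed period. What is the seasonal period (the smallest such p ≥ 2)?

First differences y_{t+1} − y_t: -340, -359, 421, 225, 308, -340, -359, 421, 225, 308, -340, -359, …
The difference pattern repeats every 5 terms and not for any smaller step, so p = 5.

5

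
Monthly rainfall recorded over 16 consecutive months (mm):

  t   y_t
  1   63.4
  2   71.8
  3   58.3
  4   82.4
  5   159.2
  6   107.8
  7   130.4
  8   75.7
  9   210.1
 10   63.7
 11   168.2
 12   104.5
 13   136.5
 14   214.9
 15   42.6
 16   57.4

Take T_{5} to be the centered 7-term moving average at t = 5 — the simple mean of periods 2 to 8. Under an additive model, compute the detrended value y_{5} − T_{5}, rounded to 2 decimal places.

61.26

Trend T_5 = (71.8 + 58.3 + 82.4 + 159.2 + 107.8 + 130.4 + 75.7) / 7 = 685.6/7 = 97.9429
Detrended value: 159.2 − 97.9429 = 61.26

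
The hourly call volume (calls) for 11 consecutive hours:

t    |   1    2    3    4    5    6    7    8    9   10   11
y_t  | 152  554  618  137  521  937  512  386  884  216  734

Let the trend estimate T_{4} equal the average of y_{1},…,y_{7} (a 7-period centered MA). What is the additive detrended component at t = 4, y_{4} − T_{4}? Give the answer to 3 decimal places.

-353.143

Trend T_4 = (152 + 554 + 618 + 137 + 521 + 937 + 512) / 7 = 3431/7 = 490.14286
Detrended value: 137 − 490.14286 = -353.143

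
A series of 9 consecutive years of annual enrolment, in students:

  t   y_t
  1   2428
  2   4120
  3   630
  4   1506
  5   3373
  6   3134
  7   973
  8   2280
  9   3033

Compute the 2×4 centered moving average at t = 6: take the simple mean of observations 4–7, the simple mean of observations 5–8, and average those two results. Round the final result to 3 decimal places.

2343.250

Sum over 4–7: 1506 + 3373 + 3134 + 973 = 8986
Sum over 5–8: 3373 + 3134 + 973 + 2280 = 9760
CMA at t=6 = (8986 + 9760) / (2·4) = 18746 / 8 = 2343.250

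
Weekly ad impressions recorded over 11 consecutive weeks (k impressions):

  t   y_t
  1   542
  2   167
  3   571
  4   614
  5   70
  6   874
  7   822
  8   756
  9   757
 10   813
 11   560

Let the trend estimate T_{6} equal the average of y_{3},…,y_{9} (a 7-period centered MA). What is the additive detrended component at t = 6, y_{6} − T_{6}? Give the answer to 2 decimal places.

236.29

Trend T_6 = (571 + 614 + 70 + 874 + 822 + 756 + 757) / 7 = 4464/7 = 637.7143
Detrended value: 874 − 637.7143 = 236.29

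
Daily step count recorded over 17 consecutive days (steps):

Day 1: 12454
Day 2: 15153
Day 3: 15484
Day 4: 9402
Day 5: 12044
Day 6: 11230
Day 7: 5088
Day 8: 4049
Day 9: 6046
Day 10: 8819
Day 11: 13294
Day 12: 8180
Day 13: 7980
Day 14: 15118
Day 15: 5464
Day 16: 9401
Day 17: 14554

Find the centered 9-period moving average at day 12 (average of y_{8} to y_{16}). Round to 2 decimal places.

Sum of periods 8–16: 4049 + 6046 + 8819 + 13294 + 8180 + 7980 + 15118 + 5464 + 9401 = 78351
Divide by 9: 78351 / 9 = 8705.67

8705.67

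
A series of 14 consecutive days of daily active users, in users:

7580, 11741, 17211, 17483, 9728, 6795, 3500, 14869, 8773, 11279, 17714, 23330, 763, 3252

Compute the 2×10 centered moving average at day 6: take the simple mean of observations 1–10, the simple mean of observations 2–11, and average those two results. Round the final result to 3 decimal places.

Sum over 1–10: 7580 + 11741 + 17211 + 17483 + 9728 + 6795 + 3500 + 14869 + 8773 + 11279 = 108959
Sum over 2–11: 11741 + 17211 + 17483 + 9728 + 6795 + 3500 + 14869 + 8773 + 11279 + 17714 = 119093
CMA at t=6 = (108959 + 119093) / (2·10) = 228052 / 20 = 11402.600

11402.600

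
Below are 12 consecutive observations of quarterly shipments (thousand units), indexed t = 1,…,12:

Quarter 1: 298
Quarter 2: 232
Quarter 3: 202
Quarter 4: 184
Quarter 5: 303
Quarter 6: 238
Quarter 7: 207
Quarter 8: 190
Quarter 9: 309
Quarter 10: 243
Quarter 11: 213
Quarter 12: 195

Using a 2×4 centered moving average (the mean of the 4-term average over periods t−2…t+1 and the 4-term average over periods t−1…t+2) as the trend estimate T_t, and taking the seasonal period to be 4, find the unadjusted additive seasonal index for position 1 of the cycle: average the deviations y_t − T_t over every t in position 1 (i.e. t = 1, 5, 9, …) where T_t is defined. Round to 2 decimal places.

Season position 1 occurs at t = 5, 9 (where T_t is defined).
t=5: T_5 = 232.3750; y_5 − T_5 = 303 − 232.3750 = 70.6250
t=9: T_9 = 238.0000; y_9 − T_9 = 309 − 238.0000 = 71.0000
Mean deviation: (70.6250 + 71.0000) / 2 = 70.81

70.81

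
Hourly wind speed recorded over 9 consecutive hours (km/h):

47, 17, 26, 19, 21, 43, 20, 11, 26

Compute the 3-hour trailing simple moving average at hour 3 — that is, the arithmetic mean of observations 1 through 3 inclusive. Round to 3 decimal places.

30.000

Sum of periods 1–3: 47 + 17 + 26 = 90
Divide by 3: 90 / 3 = 30.000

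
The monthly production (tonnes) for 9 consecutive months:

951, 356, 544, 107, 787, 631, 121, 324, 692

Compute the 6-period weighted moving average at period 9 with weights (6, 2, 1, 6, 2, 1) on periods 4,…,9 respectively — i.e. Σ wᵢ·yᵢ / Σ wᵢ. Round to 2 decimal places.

Weighted sum: 6·107 + 2·787 + 1·631 + 6·121 + 2·324 + 1·692 = 642 + 1574 + 631 + 726 + 648 + 692 = 4913
Weight total: 6 + 2 + 1 + 6 + 2 + 1 = 18
WMA = 4913 / 18 = 272.94

272.94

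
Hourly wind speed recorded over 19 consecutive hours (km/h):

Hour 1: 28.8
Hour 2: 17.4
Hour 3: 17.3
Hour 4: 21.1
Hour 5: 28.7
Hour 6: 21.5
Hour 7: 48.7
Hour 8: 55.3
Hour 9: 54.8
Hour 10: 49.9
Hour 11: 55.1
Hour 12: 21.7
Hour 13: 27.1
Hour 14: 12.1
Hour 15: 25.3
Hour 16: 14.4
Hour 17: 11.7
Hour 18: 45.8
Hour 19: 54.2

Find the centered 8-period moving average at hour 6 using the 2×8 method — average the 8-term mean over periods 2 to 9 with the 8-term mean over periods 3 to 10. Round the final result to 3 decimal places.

35.131

Sum over 2–9: 17.4 + 17.3 + 21.1 + 28.7 + 21.5 + 48.7 + 55.3 + 54.8 = 264.8
Sum over 3–10: 17.3 + 21.1 + 28.7 + 21.5 + 48.7 + 55.3 + 54.8 + 49.9 = 297.3
CMA at t=6 = (264.8 + 297.3) / (2·8) = 562.1 / 16 = 35.131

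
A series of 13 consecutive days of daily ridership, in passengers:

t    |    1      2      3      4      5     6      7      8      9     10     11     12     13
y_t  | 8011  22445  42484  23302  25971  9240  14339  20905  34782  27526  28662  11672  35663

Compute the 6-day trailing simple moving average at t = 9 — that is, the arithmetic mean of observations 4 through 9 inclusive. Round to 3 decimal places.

21423.167

Sum of periods 4–9: 23302 + 25971 + 9240 + 14339 + 20905 + 34782 = 128539
Divide by 6: 128539 / 6 = 21423.167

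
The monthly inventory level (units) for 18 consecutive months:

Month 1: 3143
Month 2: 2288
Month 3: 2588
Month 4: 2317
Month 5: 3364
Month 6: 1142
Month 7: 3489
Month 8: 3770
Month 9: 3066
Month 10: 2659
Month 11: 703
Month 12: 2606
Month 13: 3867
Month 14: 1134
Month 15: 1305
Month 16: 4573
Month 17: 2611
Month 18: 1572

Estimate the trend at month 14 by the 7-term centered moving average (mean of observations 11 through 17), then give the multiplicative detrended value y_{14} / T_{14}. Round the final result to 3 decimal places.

0.473

Trend T_14 = (703 + 2606 + 3867 + 1134 + 1305 + 4573 + 2611) / 7 = 16799/7 = 2399.85714
Ratio to trend: 1134 / 2399.85714 = 0.473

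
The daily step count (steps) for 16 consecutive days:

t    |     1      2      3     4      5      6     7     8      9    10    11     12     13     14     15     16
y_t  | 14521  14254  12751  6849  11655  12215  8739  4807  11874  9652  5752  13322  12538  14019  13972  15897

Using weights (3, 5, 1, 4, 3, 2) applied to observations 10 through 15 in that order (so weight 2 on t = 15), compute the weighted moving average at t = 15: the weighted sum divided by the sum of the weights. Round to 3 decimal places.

10621.722

Weighted sum: 3·9652 + 5·5752 + 1·13322 + 4·12538 + 3·14019 + 2·13972 = 28956 + 28760 + 13322 + 50152 + 42057 + 27944 = 191191
Weight total: 3 + 5 + 1 + 4 + 3 + 2 = 18
WMA = 191191 / 18 = 10621.722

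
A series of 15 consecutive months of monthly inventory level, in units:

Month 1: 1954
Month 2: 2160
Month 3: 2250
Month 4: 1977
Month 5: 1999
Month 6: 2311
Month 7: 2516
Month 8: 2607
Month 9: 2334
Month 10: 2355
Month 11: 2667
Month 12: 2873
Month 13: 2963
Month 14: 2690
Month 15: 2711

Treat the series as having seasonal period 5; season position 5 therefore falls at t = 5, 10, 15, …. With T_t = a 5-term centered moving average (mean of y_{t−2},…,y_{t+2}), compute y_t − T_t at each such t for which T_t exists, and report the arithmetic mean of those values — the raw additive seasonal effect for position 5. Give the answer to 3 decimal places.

-211.900

Season position 5 occurs at t = 5, 10 (where T_t is defined).
t=5: T_5 = 2210.60000; y_5 − T_5 = 1999 − 2210.60000 = -211.60000
t=10: T_10 = 2567.20000; y_10 − T_10 = 2355 − 2567.20000 = -212.20000
Mean deviation: (-211.60000 + -212.20000) / 2 = -211.900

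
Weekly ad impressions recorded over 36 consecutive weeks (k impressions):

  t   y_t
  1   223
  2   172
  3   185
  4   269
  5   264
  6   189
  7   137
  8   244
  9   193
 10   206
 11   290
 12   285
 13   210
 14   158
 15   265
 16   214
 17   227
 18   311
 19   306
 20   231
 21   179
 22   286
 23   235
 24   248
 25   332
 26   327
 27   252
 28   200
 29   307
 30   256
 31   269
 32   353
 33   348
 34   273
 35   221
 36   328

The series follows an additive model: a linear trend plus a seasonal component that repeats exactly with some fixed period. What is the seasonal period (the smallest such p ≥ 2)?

First differences y_{t+1} − y_t: -51, 13, 84, -5, -75, -52, 107, -51, 13, 84, -5, -75, -52, 107, -51, 13, …
The difference pattern repeats every 7 terms and not for any smaller step, so p = 7.

7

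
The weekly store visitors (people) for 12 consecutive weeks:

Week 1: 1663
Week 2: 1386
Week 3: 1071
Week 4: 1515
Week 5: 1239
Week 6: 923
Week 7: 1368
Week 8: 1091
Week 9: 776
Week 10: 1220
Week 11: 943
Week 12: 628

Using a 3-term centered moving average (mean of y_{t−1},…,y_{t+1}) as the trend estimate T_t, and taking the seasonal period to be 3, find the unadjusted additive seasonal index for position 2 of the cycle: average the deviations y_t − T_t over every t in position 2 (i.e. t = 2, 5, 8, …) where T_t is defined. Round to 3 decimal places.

Season position 2 occurs at t = 2, 5, 8, 11 (where T_t is defined).
t=2: T_2 = 1373.33333; y_2 − T_2 = 1386 − 1373.33333 = 12.66667
t=5: T_5 = 1225.66667; y_5 − T_5 = 1239 − 1225.66667 = 13.33333
t=8: T_8 = 1078.33333; y_8 − T_8 = 1091 − 1078.33333 = 12.66667
t=11: T_11 = 930.33333; y_11 − T_11 = 943 − 930.33333 = 12.66667
Mean deviation: (12.66667 + 13.33333 + 12.66667 + 12.66667) / 4 = 12.833

12.833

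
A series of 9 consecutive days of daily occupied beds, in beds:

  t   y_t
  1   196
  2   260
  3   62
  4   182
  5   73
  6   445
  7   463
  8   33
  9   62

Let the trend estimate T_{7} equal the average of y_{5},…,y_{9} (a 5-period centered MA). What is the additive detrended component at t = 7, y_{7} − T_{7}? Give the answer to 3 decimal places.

247.800

Trend T_7 = (73 + 445 + 463 + 33 + 62) / 5 = 1076/5 = 215.20000
Detrended value: 463 − 215.20000 = 247.800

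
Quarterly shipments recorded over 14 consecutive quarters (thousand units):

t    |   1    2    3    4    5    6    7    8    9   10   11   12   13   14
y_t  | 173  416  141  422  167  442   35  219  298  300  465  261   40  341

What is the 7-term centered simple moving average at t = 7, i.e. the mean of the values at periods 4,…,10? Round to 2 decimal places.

Sum of periods 4–10: 422 + 167 + 442 + 35 + 219 + 298 + 300 = 1883
Divide by 7: 1883 / 7 = 269.00

269.00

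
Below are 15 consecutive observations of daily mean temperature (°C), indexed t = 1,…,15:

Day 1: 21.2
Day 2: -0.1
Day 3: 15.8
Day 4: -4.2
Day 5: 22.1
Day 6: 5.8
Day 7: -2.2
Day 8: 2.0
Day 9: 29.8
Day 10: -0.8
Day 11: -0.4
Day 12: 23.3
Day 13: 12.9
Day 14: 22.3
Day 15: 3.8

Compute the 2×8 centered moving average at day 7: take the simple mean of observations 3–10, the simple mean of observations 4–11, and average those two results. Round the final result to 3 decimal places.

7.525

Sum over 3–10: 15.8 + (-4.2) + 22.1 + 5.8 + (-2.2) + 2.0 + 29.8 + (-0.8) = 68.3
Sum over 4–11: (-4.2) + 22.1 + 5.8 + (-2.2) + 2.0 + 29.8 + (-0.8) + (-0.4) = 52.1
CMA at t=7 = (68.3 + 52.1) / (2·8) = 120.4 / 16 = 7.525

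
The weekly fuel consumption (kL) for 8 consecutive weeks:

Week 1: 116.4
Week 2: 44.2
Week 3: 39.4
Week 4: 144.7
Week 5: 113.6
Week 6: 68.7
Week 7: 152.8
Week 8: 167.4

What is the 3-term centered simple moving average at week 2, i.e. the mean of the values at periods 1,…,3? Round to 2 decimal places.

Sum of periods 1–3: 116.4 + 44.2 + 39.4 = 200.0
Divide by 3: 200.0 / 3 = 66.67

66.67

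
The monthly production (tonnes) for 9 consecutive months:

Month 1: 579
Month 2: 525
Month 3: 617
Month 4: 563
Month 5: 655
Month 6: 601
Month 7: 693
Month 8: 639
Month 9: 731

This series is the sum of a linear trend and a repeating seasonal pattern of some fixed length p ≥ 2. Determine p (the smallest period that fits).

First differences y_{t+1} − y_t: -54, 92, -54, 92, -54, 92, …
The difference pattern repeats every 2 terms and not for any smaller step, so p = 2.

2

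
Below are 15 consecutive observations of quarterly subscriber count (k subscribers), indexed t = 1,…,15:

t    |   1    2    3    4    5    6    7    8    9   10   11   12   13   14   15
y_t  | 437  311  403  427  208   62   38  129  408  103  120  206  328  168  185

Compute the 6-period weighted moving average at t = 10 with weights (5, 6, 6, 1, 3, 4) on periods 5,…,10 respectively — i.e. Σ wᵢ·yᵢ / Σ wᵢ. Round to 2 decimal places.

Weighted sum: 5·208 + 6·62 + 6·38 + 1·129 + 3·408 + 4·103 = 1040 + 372 + 228 + 129 + 1224 + 412 = 3405
Weight total: 5 + 6 + 6 + 1 + 3 + 4 = 25
WMA = 3405 / 25 = 136.20

136.20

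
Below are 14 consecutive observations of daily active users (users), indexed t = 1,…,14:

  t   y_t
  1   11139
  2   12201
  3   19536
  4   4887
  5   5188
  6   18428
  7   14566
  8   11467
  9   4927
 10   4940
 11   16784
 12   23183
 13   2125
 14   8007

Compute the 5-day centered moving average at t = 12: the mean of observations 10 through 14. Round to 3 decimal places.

Sum of periods 10–14: 4940 + 16784 + 23183 + 2125 + 8007 = 55039
Divide by 5: 55039 / 5 = 11007.800

11007.800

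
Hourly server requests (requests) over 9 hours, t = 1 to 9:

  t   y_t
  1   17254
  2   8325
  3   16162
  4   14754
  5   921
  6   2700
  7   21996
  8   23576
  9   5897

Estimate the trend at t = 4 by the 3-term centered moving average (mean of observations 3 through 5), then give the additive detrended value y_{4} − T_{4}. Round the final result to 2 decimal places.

Trend T_4 = (16162 + 14754 + 921) / 3 = 31837/3 = 10612.3333
Detrended value: 14754 − 10612.3333 = 4141.67

4141.67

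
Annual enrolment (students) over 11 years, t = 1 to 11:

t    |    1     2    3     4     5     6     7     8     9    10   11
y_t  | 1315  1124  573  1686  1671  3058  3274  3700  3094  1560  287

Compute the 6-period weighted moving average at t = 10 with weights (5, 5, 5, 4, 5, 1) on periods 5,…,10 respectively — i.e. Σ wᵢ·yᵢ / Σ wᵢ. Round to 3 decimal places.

Weighted sum: 5·1671 + 5·3058 + 5·3274 + 4·3700 + 5·3094 + 1·1560 = 8355 + 15290 + 16370 + 14800 + 15470 + 1560 = 71845
Weight total: 5 + 5 + 5 + 4 + 5 + 1 = 25
WMA = 71845 / 25 = 2873.800

2873.800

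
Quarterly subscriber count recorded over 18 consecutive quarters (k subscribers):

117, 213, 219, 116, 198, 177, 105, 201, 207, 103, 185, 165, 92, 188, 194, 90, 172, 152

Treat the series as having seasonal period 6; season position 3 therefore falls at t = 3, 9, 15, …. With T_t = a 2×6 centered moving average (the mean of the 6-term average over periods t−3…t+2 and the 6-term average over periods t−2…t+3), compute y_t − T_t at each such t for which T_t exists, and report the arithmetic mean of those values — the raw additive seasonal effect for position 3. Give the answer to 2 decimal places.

44.96

Season position 3 occurs at t = 9, 15 (where T_t is defined).
t=9: T_9 = 162.0000; y_9 − T_9 = 207 − 162.0000 = 45.0000
t=15: T_15 = 149.0833; y_15 − T_15 = 194 − 149.0833 = 44.9167
Mean deviation: (45.0000 + 44.9167) / 2 = 44.96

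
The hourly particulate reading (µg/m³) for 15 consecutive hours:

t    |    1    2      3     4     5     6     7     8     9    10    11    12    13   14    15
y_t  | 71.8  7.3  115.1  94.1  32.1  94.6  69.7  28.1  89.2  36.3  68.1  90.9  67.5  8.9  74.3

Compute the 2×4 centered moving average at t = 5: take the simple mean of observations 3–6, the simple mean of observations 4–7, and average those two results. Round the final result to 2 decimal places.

Sum over 3–6: 115.1 + 94.1 + 32.1 + 94.6 = 335.9
Sum over 4–7: 94.1 + 32.1 + 94.6 + 69.7 = 290.5
CMA at t=5 = (335.9 + 290.5) / (2·4) = 626.4 / 8 = 78.30

78.30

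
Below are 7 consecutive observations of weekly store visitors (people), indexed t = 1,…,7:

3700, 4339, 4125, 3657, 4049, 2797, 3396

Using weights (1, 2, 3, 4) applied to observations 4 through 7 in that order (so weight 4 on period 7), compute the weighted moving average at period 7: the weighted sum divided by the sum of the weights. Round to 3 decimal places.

3373.000

Weighted sum: 1·3657 + 2·4049 + 3·2797 + 4·3396 = 3657 + 8098 + 8391 + 13584 = 33730
Weight total: 1 + 2 + 3 + 4 = 10
WMA = 33730 / 10 = 3373.000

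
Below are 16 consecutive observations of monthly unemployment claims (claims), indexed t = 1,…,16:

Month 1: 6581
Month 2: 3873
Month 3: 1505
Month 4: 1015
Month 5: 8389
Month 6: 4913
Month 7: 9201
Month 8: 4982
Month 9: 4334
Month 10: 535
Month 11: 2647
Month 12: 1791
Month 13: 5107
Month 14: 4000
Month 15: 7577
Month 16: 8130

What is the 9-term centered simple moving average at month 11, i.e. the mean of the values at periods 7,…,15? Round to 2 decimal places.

Sum of periods 7–15: 9201 + 4982 + 4334 + 535 + 2647 + 1791 + 5107 + 4000 + 7577 = 40174
Divide by 9: 40174 / 9 = 4463.78

4463.78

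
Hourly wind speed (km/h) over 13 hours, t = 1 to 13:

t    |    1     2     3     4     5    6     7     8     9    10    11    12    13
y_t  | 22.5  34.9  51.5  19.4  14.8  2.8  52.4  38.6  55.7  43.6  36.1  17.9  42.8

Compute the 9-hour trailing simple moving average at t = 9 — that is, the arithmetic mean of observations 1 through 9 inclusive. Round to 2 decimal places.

32.51

Sum of periods 1–9: 22.5 + 34.9 + 51.5 + 19.4 + 14.8 + 2.8 + 52.4 + 38.6 + 55.7 = 292.6
Divide by 9: 292.6 / 9 = 32.51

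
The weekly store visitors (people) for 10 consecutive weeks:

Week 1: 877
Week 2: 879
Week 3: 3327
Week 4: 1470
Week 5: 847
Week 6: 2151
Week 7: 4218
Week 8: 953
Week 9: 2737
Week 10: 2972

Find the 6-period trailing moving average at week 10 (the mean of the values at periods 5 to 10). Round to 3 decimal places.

2313.000

Sum of periods 5–10: 847 + 2151 + 4218 + 953 + 2737 + 2972 = 13878
Divide by 6: 13878 / 6 = 2313.000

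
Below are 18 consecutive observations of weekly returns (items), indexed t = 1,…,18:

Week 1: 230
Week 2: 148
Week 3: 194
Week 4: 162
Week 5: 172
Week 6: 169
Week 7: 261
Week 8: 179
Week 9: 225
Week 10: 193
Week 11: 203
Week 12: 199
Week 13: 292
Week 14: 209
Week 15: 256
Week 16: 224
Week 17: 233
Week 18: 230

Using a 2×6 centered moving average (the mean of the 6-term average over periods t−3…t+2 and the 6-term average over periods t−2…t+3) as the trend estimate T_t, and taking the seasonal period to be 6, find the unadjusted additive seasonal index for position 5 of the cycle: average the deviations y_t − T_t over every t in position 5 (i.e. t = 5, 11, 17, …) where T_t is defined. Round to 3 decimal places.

-14.792

Season position 5 occurs at t = 5, 11 (where T_t is defined).
t=5: T_5 = 186.91667; y_5 − T_5 = 172 − 186.91667 = -14.91667
t=11: T_11 = 217.66667; y_11 − T_11 = 203 − 217.66667 = -14.66667
Mean deviation: (-14.91667 + -14.66667) / 2 = -14.792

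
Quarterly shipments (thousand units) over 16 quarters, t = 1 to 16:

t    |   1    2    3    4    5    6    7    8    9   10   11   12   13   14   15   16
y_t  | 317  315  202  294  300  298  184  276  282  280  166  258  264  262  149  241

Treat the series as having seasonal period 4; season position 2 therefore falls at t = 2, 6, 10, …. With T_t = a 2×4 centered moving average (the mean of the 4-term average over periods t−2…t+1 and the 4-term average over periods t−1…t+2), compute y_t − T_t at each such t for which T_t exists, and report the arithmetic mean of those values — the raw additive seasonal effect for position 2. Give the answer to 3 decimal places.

Season position 2 occurs at t = 6, 10, 14 (where T_t is defined).
t=6: T_6 = 266.75000; y_6 − T_6 = 298 − 266.75000 = 31.25000
t=10: T_10 = 248.75000; y_10 − T_10 = 280 − 248.75000 = 31.25000
t=14: T_14 = 231.12500; y_14 − T_14 = 262 − 231.12500 = 30.87500
Mean deviation: (31.25000 + 31.25000 + 30.87500) / 3 = 31.125

31.125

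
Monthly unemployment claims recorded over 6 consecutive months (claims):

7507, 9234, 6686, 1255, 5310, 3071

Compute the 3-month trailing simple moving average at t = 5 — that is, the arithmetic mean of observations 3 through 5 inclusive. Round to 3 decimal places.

4417.000

Sum of periods 3–5: 6686 + 1255 + 5310 = 13251
Divide by 3: 13251 / 3 = 4417.000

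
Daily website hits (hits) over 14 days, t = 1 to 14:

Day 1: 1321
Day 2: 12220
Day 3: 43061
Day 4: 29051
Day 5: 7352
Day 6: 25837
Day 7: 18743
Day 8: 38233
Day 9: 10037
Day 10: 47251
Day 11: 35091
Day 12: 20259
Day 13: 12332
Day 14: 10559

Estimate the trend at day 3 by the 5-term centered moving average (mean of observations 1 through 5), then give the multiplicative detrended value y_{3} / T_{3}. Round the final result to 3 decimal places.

2.315

Trend T_3 = (1321 + 12220 + 43061 + 29051 + 7352) / 5 = 93005/5 = 18601.00000
Ratio to trend: 43061 / 18601.00000 = 2.315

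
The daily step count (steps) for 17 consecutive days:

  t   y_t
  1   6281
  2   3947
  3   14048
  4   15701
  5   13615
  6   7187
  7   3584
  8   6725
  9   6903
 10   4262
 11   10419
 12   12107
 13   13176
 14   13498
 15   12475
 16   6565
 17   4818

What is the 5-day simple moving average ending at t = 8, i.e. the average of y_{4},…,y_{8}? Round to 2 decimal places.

Sum of periods 4–8: 15701 + 13615 + 7187 + 3584 + 6725 = 46812
Divide by 5: 46812 / 5 = 9362.40

9362.40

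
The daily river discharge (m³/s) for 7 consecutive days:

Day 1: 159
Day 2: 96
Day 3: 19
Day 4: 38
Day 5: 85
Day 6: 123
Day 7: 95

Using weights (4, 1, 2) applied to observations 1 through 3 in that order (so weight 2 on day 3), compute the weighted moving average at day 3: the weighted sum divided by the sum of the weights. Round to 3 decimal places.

Weighted sum: 4·159 + 1·96 + 2·19 = 636 + 96 + 38 = 770
Weight total: 4 + 1 + 2 = 7
WMA = 770 / 7 = 110.000

110.000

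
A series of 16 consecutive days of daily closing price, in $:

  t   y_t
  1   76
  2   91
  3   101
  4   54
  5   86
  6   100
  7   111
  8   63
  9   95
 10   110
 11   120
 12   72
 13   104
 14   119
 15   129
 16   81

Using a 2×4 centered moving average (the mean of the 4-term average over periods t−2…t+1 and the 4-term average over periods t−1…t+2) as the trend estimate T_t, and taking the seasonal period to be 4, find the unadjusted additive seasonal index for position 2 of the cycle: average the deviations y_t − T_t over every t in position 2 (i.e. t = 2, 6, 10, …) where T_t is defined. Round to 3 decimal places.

11.625

Season position 2 occurs at t = 6, 10, 14 (where T_t is defined).
t=6: T_6 = 88.87500; y_6 − T_6 = 100 − 88.87500 = 11.12500
t=10: T_10 = 98.12500; y_10 − T_10 = 110 − 98.12500 = 11.87500
t=14: T_14 = 107.12500; y_14 − T_14 = 119 − 107.12500 = 11.87500
Mean deviation: (11.12500 + 11.87500 + 11.87500) / 3 = 11.625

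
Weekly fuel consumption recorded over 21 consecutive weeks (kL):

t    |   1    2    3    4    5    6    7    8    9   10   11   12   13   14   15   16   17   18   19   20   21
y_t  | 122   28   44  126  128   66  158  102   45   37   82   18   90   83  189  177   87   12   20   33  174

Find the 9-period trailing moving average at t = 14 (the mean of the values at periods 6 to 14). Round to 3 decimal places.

75.667

Sum of periods 6–14: 66 + 158 + 102 + 45 + 37 + 82 + 18 + 90 + 83 = 681
Divide by 9: 681 / 9 = 75.667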